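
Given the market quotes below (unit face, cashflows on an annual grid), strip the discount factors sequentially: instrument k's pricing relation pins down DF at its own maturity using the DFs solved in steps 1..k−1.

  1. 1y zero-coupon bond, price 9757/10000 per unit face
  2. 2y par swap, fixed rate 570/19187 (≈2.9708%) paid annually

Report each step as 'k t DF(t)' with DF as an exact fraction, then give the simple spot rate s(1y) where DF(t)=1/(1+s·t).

step 1 [1y] zero: DF = P = 9757/10000 ≈ 0.975700
step 2 [2y] swap r/1=570/19187: DF=(1 − 570/19187·(0.975700))/(1+570/19187) = 943/1000 ≈ 0.943000

1 1 9757/10000
2 2 943/1000
s(1y) = (1/(9757/10000) − 1)/(1) = 243/9757 ≈ 2.4905%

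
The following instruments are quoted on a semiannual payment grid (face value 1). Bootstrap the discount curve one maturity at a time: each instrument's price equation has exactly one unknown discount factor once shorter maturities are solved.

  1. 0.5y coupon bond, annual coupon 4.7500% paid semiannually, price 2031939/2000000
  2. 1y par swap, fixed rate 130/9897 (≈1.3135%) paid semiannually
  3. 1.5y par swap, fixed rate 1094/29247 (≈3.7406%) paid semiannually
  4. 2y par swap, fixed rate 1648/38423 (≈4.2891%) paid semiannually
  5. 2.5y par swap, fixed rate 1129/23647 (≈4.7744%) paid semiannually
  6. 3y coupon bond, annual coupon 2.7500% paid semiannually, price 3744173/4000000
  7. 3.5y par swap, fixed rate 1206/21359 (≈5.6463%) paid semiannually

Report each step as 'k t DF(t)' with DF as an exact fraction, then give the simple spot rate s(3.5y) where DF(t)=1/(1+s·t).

step 1 [0.5y] bond c/2=19/800: DF=(2031939/2000000 − 19/800·(0))/(1+19/800) = 2481/2500 ≈ 0.992400
step 2 [1y] swap r/2=65/9897: DF=(1 − 65/9897·(0.992400))/(1+65/9897) = 987/1000 ≈ 0.987000
step 3 [1.5y] swap r/2=547/29247: DF=(1 − 547/29247·(0.992400+0.987000))/(1+547/29247) = 9453/10000 ≈ 0.945300
step 4 [2y] swap r/2=824/38423: DF=(1 − 824/38423·(0.992400+0.987000+0.945300))/(1+824/38423) = 1147/1250 ≈ 0.917600
step 5 [2.5y] swap r/2=1129/47294: DF=(1 − 1129/47294·(0.992400+0.987000+0.945300+0.917600))/(1+1129/47294) = 8871/10000 ≈ 0.887100
step 6 [3y] bond c/2=11/800: DF=(3744173/4000000 − 11/800·(0.992400+0.987000+0.945300+0.917600+0.887100))/(1+11/800) = 537/625 ≈ 0.859200
step 7 [3.5y] swap r/2=603/21359: DF=(1 − 603/21359·(0.992400+0.987000+0.945300+0.917600+0.887100+0.859200))/(1+603/21359) = 8191/10000 ≈ 0.819100

1 1/2 2481/2500
2 1 987/1000
3 3/2 9453/10000
4 2 1147/1250
5 5/2 8871/10000
6 3 537/625
7 7/2 8191/10000
s(3.5y) = (1/(8191/10000) − 1)/(7/2) = 3618/57337 ≈ 6.3101%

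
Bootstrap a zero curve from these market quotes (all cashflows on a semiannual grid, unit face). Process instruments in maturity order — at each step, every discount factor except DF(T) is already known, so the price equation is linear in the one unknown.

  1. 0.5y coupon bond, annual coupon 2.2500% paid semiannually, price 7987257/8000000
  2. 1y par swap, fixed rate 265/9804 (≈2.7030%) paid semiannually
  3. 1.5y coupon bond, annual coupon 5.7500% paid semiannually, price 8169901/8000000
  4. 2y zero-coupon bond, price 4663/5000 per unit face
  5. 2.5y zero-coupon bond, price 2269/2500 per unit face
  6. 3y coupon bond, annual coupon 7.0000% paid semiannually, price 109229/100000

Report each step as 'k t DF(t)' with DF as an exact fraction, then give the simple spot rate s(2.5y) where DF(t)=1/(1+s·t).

step 1 [0.5y] bond c/2=9/800: DF=(7987257/8000000 − 9/800·(0))/(1+9/800) = 9873/10000 ≈ 0.987300
step 2 [1y] swap r/2=265/19608: DF=(1 − 265/19608·(0.987300))/(1+265/19608) = 1947/2000 ≈ 0.973500
step 3 [1.5y] bond c/2=23/800: DF=(8169901/8000000 − 23/800·(0.987300+0.973500))/(1+23/800) = 9379/10000 ≈ 0.937900
step 4 [2y] zero: DF = P = 4663/5000 ≈ 0.932600
step 5 [2.5y] zero: DF = P = 2269/2500 ≈ 0.907600
step 6 [3y] bond c/2=7/200: DF=(109229/100000 − 7/200·(0.987300+0.973500+0.937900+0.932600+0.907600))/(1+7/200) = 8951/10000 ≈ 0.895100

1 1/2 9873/10000
2 1 1947/2000
3 3/2 9379/10000
4 2 4663/5000
5 5/2 2269/2500
6 3 8951/10000
s(2.5y) = (1/(2269/2500) − 1)/(5/2) = 462/11345 ≈ 4.0723%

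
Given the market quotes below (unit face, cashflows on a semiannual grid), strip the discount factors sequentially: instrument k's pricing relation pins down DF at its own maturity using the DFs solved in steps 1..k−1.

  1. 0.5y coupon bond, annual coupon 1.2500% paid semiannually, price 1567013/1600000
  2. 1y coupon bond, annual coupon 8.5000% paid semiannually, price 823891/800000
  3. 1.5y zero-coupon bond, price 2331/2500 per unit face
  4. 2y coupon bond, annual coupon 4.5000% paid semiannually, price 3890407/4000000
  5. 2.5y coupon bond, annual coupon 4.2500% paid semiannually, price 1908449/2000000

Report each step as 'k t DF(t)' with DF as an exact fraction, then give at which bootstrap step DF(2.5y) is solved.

1 1/2 9733/10000
2 1 4741/5000
3 3/2 2331/2500
4 2 2221/2500
5 5/2 1713/2000
DF(2.5y) is solved at step 5

step 1 [0.5y] bond c/2=1/160: DF=(1567013/1600000 − 1/160·(0))/(1+1/160) = 9733/10000 ≈ 0.973300
step 2 [1y] bond c/2=17/400: DF=(823891/800000 − 17/400·(0.973300))/(1+17/400) = 4741/5000 ≈ 0.948200
step 3 [1.5y] zero: DF = P = 2331/2500 ≈ 0.932400
step 4 [2y] bond c/2=9/400: DF=(3890407/4000000 − 9/400·(0.973300+0.948200+0.932400))/(1+9/400) = 2221/2500 ≈ 0.888400
step 5 [2.5y] bond c/2=17/800: DF=(1908449/2000000 − 17/800·(0.973300+0.948200+0.932400+0.888400))/(1+17/800) = 1713/2000 ≈ 0.856500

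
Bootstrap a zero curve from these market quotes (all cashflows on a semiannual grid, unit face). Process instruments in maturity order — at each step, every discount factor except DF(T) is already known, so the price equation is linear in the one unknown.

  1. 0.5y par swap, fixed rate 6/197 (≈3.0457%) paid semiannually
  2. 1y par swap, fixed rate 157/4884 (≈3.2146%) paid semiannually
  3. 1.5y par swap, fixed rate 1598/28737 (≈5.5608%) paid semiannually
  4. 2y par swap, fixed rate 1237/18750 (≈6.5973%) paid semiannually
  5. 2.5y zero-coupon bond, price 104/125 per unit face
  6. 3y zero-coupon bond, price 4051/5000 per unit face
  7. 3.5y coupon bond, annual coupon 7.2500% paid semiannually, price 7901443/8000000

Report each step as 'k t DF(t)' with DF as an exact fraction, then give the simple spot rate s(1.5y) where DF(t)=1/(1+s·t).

step 1 [0.5y] swap r/2=3/197: DF=(1 − 3/197·(0))/(1+3/197) = 197/200 ≈ 0.985000
step 2 [1y] swap r/2=157/9768: DF=(1 − 157/9768·(0.985000))/(1+157/9768) = 4843/5000 ≈ 0.968600
step 3 [1.5y] swap r/2=799/28737: DF=(1 − 799/28737·(0.985000+0.968600))/(1+799/28737) = 9201/10000 ≈ 0.920100
step 4 [2y] swap r/2=1237/37500: DF=(1 − 1237/37500·(0.985000+0.968600+0.920100))/(1+1237/37500) = 8763/10000 ≈ 0.876300
step 5 [2.5y] zero: DF = P = 104/125 ≈ 0.832000
step 6 [3y] zero: DF = P = 4051/5000 ≈ 0.810200
step 7 [3.5y] bond c/2=29/800: DF=(7901443/8000000 − 29/800·(0.985000+0.968600+0.920100+0.876300+0.832000+0.810200))/(1+29/800) = 1529/2000 ≈ 0.764500

1 1/2 197/200
2 1 4843/5000
3 3/2 9201/10000
4 2 8763/10000
5 5/2 104/125
6 3 4051/5000
7 7/2 1529/2000
s(1.5y) = (1/(9201/10000) − 1)/(3/2) = 1598/27603 ≈ 5.7892%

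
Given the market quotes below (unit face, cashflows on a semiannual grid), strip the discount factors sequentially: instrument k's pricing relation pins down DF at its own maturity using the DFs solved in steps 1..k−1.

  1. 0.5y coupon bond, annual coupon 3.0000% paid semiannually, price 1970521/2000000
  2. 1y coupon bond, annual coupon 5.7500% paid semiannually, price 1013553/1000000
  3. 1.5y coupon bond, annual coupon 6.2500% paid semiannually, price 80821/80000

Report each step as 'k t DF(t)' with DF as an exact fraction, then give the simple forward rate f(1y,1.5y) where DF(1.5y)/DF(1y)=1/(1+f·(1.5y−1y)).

step 1 [0.5y] bond c/2=3/200: DF=(1970521/2000000 − 3/200·(0))/(1+3/200) = 9707/10000 ≈ 0.970700
step 2 [1y] bond c/2=23/800: DF=(1013553/1000000 − 23/800·(0.970700))/(1+23/800) = 9581/10000 ≈ 0.958100
step 3 [1.5y] bond c/2=1/32: DF=(80821/80000 − 1/32·(0.970700+0.958100))/(1+1/32) = 2303/2500 ≈ 0.921200

1 1/2 9707/10000
2 1 9581/10000
3 3/2 2303/2500
f(1y,1.5y) = ((9581/10000)/(2303/2500) − 1)/(1/2) = 369/4606 ≈ 8.0113%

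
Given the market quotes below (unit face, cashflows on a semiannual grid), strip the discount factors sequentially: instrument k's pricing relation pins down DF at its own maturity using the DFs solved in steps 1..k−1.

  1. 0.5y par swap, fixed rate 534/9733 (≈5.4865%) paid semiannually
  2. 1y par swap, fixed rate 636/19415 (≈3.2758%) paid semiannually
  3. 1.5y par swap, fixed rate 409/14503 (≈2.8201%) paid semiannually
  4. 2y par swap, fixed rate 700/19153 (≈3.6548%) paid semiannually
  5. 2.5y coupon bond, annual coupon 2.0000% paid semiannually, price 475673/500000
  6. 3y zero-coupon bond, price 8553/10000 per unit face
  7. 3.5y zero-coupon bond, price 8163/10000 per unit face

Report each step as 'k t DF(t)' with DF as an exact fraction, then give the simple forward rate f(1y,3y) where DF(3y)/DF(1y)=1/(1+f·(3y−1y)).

1 1/2 9733/10000
2 1 4841/5000
3 3/2 9591/10000
4 2 93/100
5 5/2 113/125
6 3 8553/10000
7 7/2 8163/10000
f(1y,3y) = ((4841/5000)/(8553/10000) − 1)/(2) = 1129/17106 ≈ 6.6000%

step 1 [0.5y] swap r/2=267/9733: DF=(1 − 267/9733·(0))/(1+267/9733) = 9733/10000 ≈ 0.973300
step 2 [1y] swap r/2=318/19415: DF=(1 − 318/19415·(0.973300))/(1+318/19415) = 4841/5000 ≈ 0.968200
step 3 [1.5y] swap r/2=409/29006: DF=(1 − 409/29006·(0.973300+0.968200))/(1+409/29006) = 9591/10000 ≈ 0.959100
step 4 [2y] swap r/2=350/19153: DF=(1 − 350/19153·(0.973300+0.968200+0.959100))/(1+350/19153) = 93/100 ≈ 0.930000
step 5 [2.5y] bond c/2=1/100: DF=(475673/500000 − 1/100·(0.973300+0.968200+0.959100+0.930000))/(1+1/100) = 113/125 ≈ 0.904000
step 6 [3y] zero: DF = P = 8553/10000 ≈ 0.855300
step 7 [3.5y] zero: DF = P = 8163/10000 ≈ 0.816300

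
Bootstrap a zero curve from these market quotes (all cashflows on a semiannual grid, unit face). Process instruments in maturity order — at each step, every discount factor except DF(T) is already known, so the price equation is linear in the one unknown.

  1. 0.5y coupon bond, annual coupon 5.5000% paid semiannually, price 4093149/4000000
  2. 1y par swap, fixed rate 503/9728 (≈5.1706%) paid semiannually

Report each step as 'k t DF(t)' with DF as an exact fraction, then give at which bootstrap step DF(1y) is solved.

step 1 [0.5y] bond c/2=11/400: DF=(4093149/4000000 − 11/400·(0))/(1+11/400) = 9959/10000 ≈ 0.995900
step 2 [1y] swap r/2=503/19456: DF=(1 − 503/19456·(0.995900))/(1+503/19456) = 9497/10000 ≈ 0.949700

1 1/2 9959/10000
2 1 9497/10000
DF(1y) is solved at step 2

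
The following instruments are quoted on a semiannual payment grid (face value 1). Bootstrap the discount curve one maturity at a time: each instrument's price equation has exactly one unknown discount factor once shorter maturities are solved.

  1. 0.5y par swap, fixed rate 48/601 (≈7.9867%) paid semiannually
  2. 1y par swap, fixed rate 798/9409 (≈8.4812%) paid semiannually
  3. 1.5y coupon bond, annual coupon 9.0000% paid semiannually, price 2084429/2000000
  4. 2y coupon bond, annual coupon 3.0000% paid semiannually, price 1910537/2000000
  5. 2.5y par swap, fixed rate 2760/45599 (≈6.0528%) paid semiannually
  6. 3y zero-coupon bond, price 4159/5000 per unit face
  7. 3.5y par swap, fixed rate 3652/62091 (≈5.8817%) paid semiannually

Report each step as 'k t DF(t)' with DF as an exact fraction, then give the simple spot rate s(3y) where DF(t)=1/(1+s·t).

step 1 [0.5y] swap r/2=24/601: DF=(1 − 24/601·(0))/(1+24/601) = 601/625 ≈ 0.961600
step 2 [1y] swap r/2=399/9409: DF=(1 − 399/9409·(0.961600))/(1+399/9409) = 4601/5000 ≈ 0.920200
step 3 [1.5y] bond c/2=9/200: DF=(2084429/2000000 − 9/200·(0.961600+0.920200))/(1+9/200) = 9163/10000 ≈ 0.916300
step 4 [2y] bond c/2=3/200: DF=(1910537/2000000 − 3/200·(0.961600+0.920200+0.916300))/(1+3/200) = 4499/5000 ≈ 0.899800
step 5 [2.5y] swap r/2=1380/45599: DF=(1 − 1380/45599·(0.961600+0.920200+0.916300+0.899800))/(1+1380/45599) = 431/500 ≈ 0.862000
step 6 [3y] zero: DF = P = 4159/5000 ≈ 0.831800
step 7 [3.5y] swap r/2=1826/62091: DF=(1 − 1826/62091·(0.961600+0.920200+0.916300+0.899800+0.862000+0.831800))/(1+1826/62091) = 4087/5000 ≈ 0.817400

1 1/2 601/625
2 1 4601/5000
3 3/2 9163/10000
4 2 4499/5000
5 5/2 431/500
6 3 4159/5000
7 7/2 4087/5000
s(3y) = (1/(4159/5000) − 1)/(3) = 841/12477 ≈ 6.7404%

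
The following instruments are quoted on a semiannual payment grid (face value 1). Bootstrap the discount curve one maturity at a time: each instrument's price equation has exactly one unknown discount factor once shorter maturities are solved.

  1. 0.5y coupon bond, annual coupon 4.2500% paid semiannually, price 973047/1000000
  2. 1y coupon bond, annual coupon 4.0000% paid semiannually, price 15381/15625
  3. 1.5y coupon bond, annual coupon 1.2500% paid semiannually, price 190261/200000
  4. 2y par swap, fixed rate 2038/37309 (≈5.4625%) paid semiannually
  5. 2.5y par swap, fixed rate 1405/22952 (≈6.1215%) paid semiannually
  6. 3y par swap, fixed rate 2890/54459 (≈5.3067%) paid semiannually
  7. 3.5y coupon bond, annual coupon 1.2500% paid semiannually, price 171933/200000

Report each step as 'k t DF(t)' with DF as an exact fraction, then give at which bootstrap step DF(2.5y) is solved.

1 1/2 1191/1250
2 1 1183/1250
3 3/2 1167/1250
4 2 8981/10000
5 5/2 1719/2000
6 3 1711/2000
7 7/2 1641/2000
DF(2.5y) is solved at step 5

step 1 [0.5y] bond c/2=17/800: DF=(973047/1000000 − 17/800·(0))/(1+17/800) = 1191/1250 ≈ 0.952800
step 2 [1y] bond c/2=1/50: DF=(15381/15625 − 1/50·(0.952800))/(1+1/50) = 1183/1250 ≈ 0.946400
step 3 [1.5y] bond c/2=1/160: DF=(190261/200000 − 1/160·(0.952800+0.946400))/(1+1/160) = 1167/1250 ≈ 0.933600
step 4 [2y] swap r/2=1019/37309: DF=(1 − 1019/37309·(0.952800+0.946400+0.933600))/(1+1019/37309) = 8981/10000 ≈ 0.898100
step 5 [2.5y] swap r/2=1405/45904: DF=(1 − 1405/45904·(0.952800+0.946400+0.933600+0.898100))/(1+1405/45904) = 1719/2000 ≈ 0.859500
step 6 [3y] swap r/2=1445/54459: DF=(1 − 1445/54459·(0.952800+0.946400+0.933600+0.898100+0.859500))/(1+1445/54459) = 1711/2000 ≈ 0.855500
step 7 [3.5y] bond c/2=1/160: DF=(171933/200000 − 1/160·(0.952800+0.946400+0.933600+0.898100+0.859500+0.855500))/(1+1/160) = 1641/2000 ≈ 0.820500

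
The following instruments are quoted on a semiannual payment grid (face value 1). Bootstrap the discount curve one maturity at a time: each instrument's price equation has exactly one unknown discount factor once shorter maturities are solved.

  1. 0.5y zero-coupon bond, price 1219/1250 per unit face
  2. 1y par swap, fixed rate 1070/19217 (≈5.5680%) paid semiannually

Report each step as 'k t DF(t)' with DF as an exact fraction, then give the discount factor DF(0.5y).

step 1 [0.5y] zero: DF = P = 1219/1250 ≈ 0.975200
step 2 [1y] swap r/2=535/19217: DF=(1 − 535/19217·(0.975200))/(1+535/19217) = 1893/2000 ≈ 0.946500

1 1/2 1219/1250
2 1 1893/2000
DF(0.5y) = 1219/1250 ≈ 0.975200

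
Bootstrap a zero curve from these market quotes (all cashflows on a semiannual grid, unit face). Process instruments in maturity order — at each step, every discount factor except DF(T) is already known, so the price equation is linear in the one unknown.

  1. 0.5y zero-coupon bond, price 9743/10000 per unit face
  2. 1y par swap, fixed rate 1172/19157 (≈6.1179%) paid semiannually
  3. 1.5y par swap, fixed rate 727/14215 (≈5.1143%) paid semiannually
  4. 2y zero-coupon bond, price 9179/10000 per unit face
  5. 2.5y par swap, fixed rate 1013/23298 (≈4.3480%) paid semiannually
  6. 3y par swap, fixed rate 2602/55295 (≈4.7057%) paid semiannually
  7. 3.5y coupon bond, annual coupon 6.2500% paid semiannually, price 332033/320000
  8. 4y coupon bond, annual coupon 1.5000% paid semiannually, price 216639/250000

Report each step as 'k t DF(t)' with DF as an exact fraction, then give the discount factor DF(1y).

1 1/2 9743/10000
2 1 4707/5000
3 3/2 9273/10000
4 2 9179/10000
5 5/2 8987/10000
6 3 8699/10000
7 7/2 4193/5000
8 4 8127/10000
DF(1y) = 4707/5000 ≈ 0.941400

step 1 [0.5y] zero: DF = P = 9743/10000 ≈ 0.974300
step 2 [1y] swap r/2=586/19157: DF=(1 − 586/19157·(0.974300))/(1+586/19157) = 4707/5000 ≈ 0.941400
step 3 [1.5y] swap r/2=727/28430: DF=(1 − 727/28430·(0.974300+0.941400))/(1+727/28430) = 9273/10000 ≈ 0.927300
step 4 [2y] zero: DF = P = 9179/10000 ≈ 0.917900
step 5 [2.5y] swap r/2=1013/46596: DF=(1 − 1013/46596·(0.974300+0.941400+0.927300+0.917900))/(1+1013/46596) = 8987/10000 ≈ 0.898700
step 6 [3y] swap r/2=1301/55295: DF=(1 − 1301/55295·(0.974300+0.941400+0.927300+0.917900+0.898700))/(1+1301/55295) = 8699/10000 ≈ 0.869900
step 7 [3.5y] bond c/2=1/32: DF=(332033/320000 − 1/32·(0.974300+0.941400+0.927300+0.917900+0.898700+0.869900))/(1+1/32) = 4193/5000 ≈ 0.838600
step 8 [4y] bond c/2=3/400: DF=(216639/250000 − 3/400·(0.974300+0.941400+0.927300+0.917900+0.898700+0.869900+0.838600))/(1+3/400) = 8127/10000 ≈ 0.812700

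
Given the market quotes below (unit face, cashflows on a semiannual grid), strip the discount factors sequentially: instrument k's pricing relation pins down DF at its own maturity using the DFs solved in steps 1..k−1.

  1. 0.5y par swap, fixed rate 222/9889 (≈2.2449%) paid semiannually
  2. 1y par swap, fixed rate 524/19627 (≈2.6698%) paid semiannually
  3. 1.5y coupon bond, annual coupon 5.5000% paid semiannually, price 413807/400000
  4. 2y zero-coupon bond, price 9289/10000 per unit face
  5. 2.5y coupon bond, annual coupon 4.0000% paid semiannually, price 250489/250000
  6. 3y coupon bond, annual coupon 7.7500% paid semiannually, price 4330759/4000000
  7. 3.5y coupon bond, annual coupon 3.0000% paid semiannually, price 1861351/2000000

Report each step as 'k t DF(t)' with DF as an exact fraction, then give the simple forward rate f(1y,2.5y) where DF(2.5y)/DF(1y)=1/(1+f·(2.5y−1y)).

step 1 [0.5y] swap r/2=111/9889: DF=(1 − 111/9889·(0))/(1+111/9889) = 9889/10000 ≈ 0.988900
step 2 [1y] swap r/2=262/19627: DF=(1 − 262/19627·(0.988900))/(1+262/19627) = 4869/5000 ≈ 0.973800
step 3 [1.5y] bond c/2=11/400: DF=(413807/400000 − 11/400·(0.988900+0.973800))/(1+11/400) = 9543/10000 ≈ 0.954300
step 4 [2y] zero: DF = P = 9289/10000 ≈ 0.928900
step 5 [2.5y] bond c/2=1/50: DF=(250489/250000 − 1/50·(0.988900+0.973800+0.954300+0.928900))/(1+1/50) = 9069/10000 ≈ 0.906900
step 6 [3y] bond c/2=31/800: DF=(4330759/4000000 − 31/800·(0.988900+0.973800+0.954300+0.928900+0.906900))/(1+31/800) = 173/200 ≈ 0.865000
step 7 [3.5y] bond c/2=3/200: DF=(1861351/2000000 − 3/200·(0.988900+0.973800+0.954300+0.928900+0.906900+0.865000))/(1+3/200) = 8339/10000 ≈ 0.833900

1 1/2 9889/10000
2 1 4869/5000
3 3/2 9543/10000
4 2 9289/10000
5 5/2 9069/10000
6 3 173/200
7 7/2 8339/10000
f(1y,2.5y) = ((4869/5000)/(9069/10000) − 1)/(3/2) = 446/9069 ≈ 4.9179%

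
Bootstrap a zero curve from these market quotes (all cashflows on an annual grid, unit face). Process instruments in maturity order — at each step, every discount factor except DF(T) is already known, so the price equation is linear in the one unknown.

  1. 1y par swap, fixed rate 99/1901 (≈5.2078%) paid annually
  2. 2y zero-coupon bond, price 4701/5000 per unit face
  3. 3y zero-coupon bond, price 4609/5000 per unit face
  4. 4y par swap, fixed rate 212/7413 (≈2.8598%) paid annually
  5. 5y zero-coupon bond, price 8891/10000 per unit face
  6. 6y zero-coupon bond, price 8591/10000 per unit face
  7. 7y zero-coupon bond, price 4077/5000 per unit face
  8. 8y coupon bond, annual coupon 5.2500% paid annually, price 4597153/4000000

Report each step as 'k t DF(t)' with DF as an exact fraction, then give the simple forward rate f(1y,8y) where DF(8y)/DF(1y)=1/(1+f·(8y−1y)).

1 1 1901/2000
2 2 4701/5000
3 3 4609/5000
4 4 447/500
5 5 8891/10000
6 6 8591/10000
7 7 4077/5000
8 8 487/625
f(1y,8y) = ((1901/2000)/(487/625) − 1)/(7) = 1713/54544 ≈ 3.1406%

step 1 [1y] swap r/1=99/1901: DF=(1 − 99/1901·(0))/(1+99/1901) = 1901/2000 ≈ 0.950500
step 2 [2y] zero: DF = P = 4701/5000 ≈ 0.940200
step 3 [3y] zero: DF = P = 4609/5000 ≈ 0.921800
step 4 [4y] swap r/1=212/7413: DF=(1 − 212/7413·(0.950500+0.940200+0.921800))/(1+212/7413) = 447/500 ≈ 0.894000
step 5 [5y] zero: DF = P = 8891/10000 ≈ 0.889100
step 6 [6y] zero: DF = P = 8591/10000 ≈ 0.859100
step 7 [7y] zero: DF = P = 4077/5000 ≈ 0.815400
step 8 [8y] bond c/1=21/400: DF=(4597153/4000000 − 21/400·(0.950500+0.940200+0.921800+0.894000+0.889100+0.859100+0.815400))/(1+21/400) = 487/625 ≈ 0.779200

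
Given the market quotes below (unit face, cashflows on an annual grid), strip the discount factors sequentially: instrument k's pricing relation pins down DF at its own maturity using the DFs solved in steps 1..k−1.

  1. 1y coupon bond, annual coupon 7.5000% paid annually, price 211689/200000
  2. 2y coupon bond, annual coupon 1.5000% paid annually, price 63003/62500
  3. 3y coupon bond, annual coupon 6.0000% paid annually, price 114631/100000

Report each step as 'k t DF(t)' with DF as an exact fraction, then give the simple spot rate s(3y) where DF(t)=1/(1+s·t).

1 1 4923/5000
2 2 4893/5000
3 3 9703/10000
s(3y) = (1/(9703/10000) − 1)/(3) = 99/9703 ≈ 1.0203%

step 1 [1y] bond c/1=3/40: DF=(211689/200000 − 3/40·(0))/(1+3/40) = 4923/5000 ≈ 0.984600
step 2 [2y] bond c/1=3/200: DF=(63003/62500 − 3/200·(0.984600))/(1+3/200) = 4893/5000 ≈ 0.978600
step 3 [3y] bond c/1=3/50: DF=(114631/100000 − 3/50·(0.984600+0.978600))/(1+3/50) = 9703/10000 ≈ 0.970300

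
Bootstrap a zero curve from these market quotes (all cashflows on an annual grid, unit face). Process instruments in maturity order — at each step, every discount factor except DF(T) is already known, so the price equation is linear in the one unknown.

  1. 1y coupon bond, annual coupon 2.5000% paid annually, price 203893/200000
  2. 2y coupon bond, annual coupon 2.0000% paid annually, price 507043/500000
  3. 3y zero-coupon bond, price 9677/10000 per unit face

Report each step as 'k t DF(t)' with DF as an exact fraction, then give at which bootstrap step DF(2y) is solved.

1 1 4973/5000
2 2 9747/10000
3 3 9677/10000
DF(2y) is solved at step 2

step 1 [1y] bond c/1=1/40: DF=(203893/200000 − 1/40·(0))/(1+1/40) = 4973/5000 ≈ 0.994600
step 2 [2y] bond c/1=1/50: DF=(507043/500000 − 1/50·(0.994600))/(1+1/50) = 9747/10000 ≈ 0.974700
step 3 [3y] zero: DF = P = 9677/10000 ≈ 0.967700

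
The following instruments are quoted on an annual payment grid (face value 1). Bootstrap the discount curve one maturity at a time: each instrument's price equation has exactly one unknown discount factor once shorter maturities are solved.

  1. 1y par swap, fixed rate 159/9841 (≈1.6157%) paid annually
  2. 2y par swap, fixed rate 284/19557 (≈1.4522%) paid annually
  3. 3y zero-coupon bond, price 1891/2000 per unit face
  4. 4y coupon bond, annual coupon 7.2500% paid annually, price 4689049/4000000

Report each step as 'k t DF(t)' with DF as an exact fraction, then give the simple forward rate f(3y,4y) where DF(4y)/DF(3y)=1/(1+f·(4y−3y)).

1 1 9841/10000
2 2 2429/2500
3 3 1891/2000
4 4 8969/10000
f(3y,4y) = ((1891/2000)/(8969/10000) − 1)/(1) = 486/8969 ≈ 5.4187%

step 1 [1y] swap r/1=159/9841: DF=(1 − 159/9841·(0))/(1+159/9841) = 9841/10000 ≈ 0.984100
step 2 [2y] swap r/1=284/19557: DF=(1 − 284/19557·(0.984100))/(1+284/19557) = 2429/2500 ≈ 0.971600
step 3 [3y] zero: DF = P = 1891/2000 ≈ 0.945500
step 4 [4y] bond c/1=29/400: DF=(4689049/4000000 − 29/400·(0.984100+0.971600+0.945500))/(1+29/400) = 8969/10000 ≈ 0.896900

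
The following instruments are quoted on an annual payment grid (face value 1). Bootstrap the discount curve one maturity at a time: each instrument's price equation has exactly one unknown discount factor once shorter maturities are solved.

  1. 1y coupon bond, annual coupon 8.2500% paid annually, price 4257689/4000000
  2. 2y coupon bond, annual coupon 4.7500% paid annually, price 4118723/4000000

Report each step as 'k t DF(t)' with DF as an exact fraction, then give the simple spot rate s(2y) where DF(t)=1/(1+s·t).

step 1 [1y] bond c/1=33/400: DF=(4257689/4000000 − 33/400·(0))/(1+33/400) = 9833/10000 ≈ 0.983300
step 2 [2y] bond c/1=19/400: DF=(4118723/4000000 − 19/400·(0.983300))/(1+19/400) = 1173/1250 ≈ 0.938400

1 1 9833/10000
2 2 1173/1250
s(2y) = (1/(1173/1250) − 1)/(2) = 77/2346 ≈ 3.2822%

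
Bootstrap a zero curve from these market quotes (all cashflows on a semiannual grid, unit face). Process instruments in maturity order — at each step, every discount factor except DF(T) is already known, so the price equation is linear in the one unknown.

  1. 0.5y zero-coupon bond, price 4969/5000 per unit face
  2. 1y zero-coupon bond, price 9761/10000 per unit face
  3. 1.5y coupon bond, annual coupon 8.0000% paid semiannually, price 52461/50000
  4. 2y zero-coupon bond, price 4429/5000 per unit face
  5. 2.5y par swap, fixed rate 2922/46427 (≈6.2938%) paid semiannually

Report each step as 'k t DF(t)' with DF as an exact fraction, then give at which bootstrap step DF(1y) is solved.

step 1 [0.5y] zero: DF = P = 4969/5000 ≈ 0.993800
step 2 [1y] zero: DF = P = 9761/10000 ≈ 0.976100
step 3 [1.5y] bond c/2=1/25: DF=(52461/50000 − 1/25·(0.993800+0.976100))/(1+1/25) = 9331/10000 ≈ 0.933100
step 4 [2y] zero: DF = P = 4429/5000 ≈ 0.885800
step 5 [2.5y] swap r/2=1461/46427: DF=(1 − 1461/46427·(0.993800+0.976100+0.933100+0.885800))/(1+1461/46427) = 8539/10000 ≈ 0.853900

1 1/2 4969/5000
2 1 9761/10000
3 3/2 9331/10000
4 2 4429/5000
5 5/2 8539/10000
DF(1y) is solved at step 2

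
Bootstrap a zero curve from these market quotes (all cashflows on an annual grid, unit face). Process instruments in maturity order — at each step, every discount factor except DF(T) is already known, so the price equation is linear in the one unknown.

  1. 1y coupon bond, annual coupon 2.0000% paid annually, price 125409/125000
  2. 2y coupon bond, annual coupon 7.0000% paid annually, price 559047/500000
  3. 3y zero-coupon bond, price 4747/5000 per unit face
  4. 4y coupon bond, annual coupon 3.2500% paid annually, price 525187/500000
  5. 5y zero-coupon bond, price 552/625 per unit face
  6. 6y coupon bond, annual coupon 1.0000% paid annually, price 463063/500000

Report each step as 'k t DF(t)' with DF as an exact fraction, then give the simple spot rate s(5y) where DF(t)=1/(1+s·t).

step 1 [1y] bond c/1=1/50: DF=(125409/125000 − 1/50·(0))/(1+1/50) = 2459/2500 ≈ 0.983600
step 2 [2y] bond c/1=7/100: DF=(559047/500000 − 7/100·(0.983600))/(1+7/100) = 4903/5000 ≈ 0.980600
step 3 [3y] zero: DF = P = 4747/5000 ≈ 0.949400
step 4 [4y] bond c/1=13/400: DF=(525187/500000 − 13/400·(0.983600+0.980600+0.949400))/(1+13/400) = 1157/1250 ≈ 0.925600
step 5 [5y] zero: DF = P = 552/625 ≈ 0.883200
step 6 [6y] bond c/1=1/100: DF=(463063/500000 − 1/100·(0.983600+0.980600+0.949400+0.925600+0.883200))/(1+1/100) = 4351/5000 ≈ 0.870200

1 1 2459/2500
2 2 4903/5000
3 3 4747/5000
4 4 1157/1250
5 5 552/625
6 6 4351/5000
s(5y) = (1/(552/625) − 1)/(5) = 73/2760 ≈ 2.6449%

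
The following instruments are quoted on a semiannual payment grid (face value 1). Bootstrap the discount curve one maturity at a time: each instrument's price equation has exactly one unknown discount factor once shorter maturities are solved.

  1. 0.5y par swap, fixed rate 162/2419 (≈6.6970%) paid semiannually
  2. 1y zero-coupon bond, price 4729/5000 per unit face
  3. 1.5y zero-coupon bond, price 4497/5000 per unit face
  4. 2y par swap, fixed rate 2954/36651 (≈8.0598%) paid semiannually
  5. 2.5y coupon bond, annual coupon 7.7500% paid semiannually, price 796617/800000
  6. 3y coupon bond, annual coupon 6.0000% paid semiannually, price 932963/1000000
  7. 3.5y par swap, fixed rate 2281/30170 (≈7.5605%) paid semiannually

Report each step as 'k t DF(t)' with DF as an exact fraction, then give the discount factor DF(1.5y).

1 1/2 2419/2500
2 1 4729/5000
3 3/2 4497/5000
4 2 8523/10000
5 5/2 8219/10000
6 3 7751/10000
7 7/2 7719/10000
DF(1.5y) = 4497/5000 ≈ 0.899400

step 1 [0.5y] swap r/2=81/2419: DF=(1 − 81/2419·(0))/(1+81/2419) = 2419/2500 ≈ 0.967600
step 2 [1y] zero: DF = P = 4729/5000 ≈ 0.945800
step 3 [1.5y] zero: DF = P = 4497/5000 ≈ 0.899400
step 4 [2y] swap r/2=1477/36651: DF=(1 − 1477/36651·(0.967600+0.945800+0.899400))/(1+1477/36651) = 8523/10000 ≈ 0.852300
step 5 [2.5y] bond c/2=31/800: DF=(796617/800000 − 31/800·(0.967600+0.945800+0.899400+0.852300))/(1+31/800) = 8219/10000 ≈ 0.821900
step 6 [3y] bond c/2=3/100: DF=(932963/1000000 − 3/100·(0.967600+0.945800+0.899400+0.852300+0.821900))/(1+3/100) = 7751/10000 ≈ 0.775100
step 7 [3.5y] swap r/2=2281/60340: DF=(1 − 2281/60340·(0.967600+0.945800+0.899400+0.852300+0.821900+0.775100))/(1+2281/60340) = 7719/10000 ≈ 0.771900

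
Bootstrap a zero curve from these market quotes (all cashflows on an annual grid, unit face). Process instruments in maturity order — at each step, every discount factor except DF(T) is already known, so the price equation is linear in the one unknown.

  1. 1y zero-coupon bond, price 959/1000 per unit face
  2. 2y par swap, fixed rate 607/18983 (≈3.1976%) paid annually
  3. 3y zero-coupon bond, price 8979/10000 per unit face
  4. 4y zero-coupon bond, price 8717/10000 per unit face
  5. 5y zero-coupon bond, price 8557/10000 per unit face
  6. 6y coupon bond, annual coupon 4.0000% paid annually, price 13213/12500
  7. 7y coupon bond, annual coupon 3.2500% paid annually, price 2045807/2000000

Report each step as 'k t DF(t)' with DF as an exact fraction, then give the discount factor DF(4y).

1 1 959/1000
2 2 9393/10000
3 3 8979/10000
4 4 8717/10000
5 5 8557/10000
6 6 1053/1250
7 7 4109/5000
DF(4y) = 8717/10000 ≈ 0.871700

step 1 [1y] zero: DF = P = 959/1000 ≈ 0.959000
step 2 [2y] swap r/1=607/18983: DF=(1 − 607/18983·(0.959000))/(1+607/18983) = 9393/10000 ≈ 0.939300
step 3 [3y] zero: DF = P = 8979/10000 ≈ 0.897900
step 4 [4y] zero: DF = P = 8717/10000 ≈ 0.871700
step 5 [5y] zero: DF = P = 8557/10000 ≈ 0.855700
step 6 [6y] bond c/1=1/25: DF=(13213/12500 − 1/25·(0.959000+0.939300+0.897900+0.871700+0.855700))/(1+1/25) = 1053/1250 ≈ 0.842400
step 7 [7y] bond c/1=13/400: DF=(2045807/2000000 − 13/400·(0.959000+0.939300+0.897900+0.871700+0.855700+0.842400))/(1+13/400) = 4109/5000 ≈ 0.821800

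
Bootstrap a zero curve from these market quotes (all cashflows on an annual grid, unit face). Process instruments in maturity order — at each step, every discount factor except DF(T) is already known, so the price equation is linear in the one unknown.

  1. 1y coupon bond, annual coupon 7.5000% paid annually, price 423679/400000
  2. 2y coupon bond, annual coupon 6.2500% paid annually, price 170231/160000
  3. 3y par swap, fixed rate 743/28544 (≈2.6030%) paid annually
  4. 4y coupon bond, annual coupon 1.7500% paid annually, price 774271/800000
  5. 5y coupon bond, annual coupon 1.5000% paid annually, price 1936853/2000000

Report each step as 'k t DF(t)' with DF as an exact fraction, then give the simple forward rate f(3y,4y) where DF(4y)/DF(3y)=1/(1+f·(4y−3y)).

1 1 9853/10000
2 2 4717/5000
3 3 9257/10000
4 4 9021/10000
5 5 4493/5000
f(3y,4y) = ((9257/10000)/(9021/10000) − 1)/(1) = 236/9021 ≈ 2.6161%

step 1 [1y] bond c/1=3/40: DF=(423679/400000 − 3/40·(0))/(1+3/40) = 9853/10000 ≈ 0.985300
step 2 [2y] bond c/1=1/16: DF=(170231/160000 − 1/16·(0.985300))/(1+1/16) = 4717/5000 ≈ 0.943400
step 3 [3y] swap r/1=743/28544: DF=(1 − 743/28544·(0.985300+0.943400))/(1+743/28544) = 9257/10000 ≈ 0.925700
step 4 [4y] bond c/1=7/400: DF=(774271/800000 − 7/400·(0.985300+0.943400+0.925700))/(1+7/400) = 9021/10000 ≈ 0.902100
step 5 [5y] bond c/1=3/200: DF=(1936853/2000000 − 3/200·(0.985300+0.943400+0.925700+0.902100))/(1+3/200) = 4493/5000 ≈ 0.898600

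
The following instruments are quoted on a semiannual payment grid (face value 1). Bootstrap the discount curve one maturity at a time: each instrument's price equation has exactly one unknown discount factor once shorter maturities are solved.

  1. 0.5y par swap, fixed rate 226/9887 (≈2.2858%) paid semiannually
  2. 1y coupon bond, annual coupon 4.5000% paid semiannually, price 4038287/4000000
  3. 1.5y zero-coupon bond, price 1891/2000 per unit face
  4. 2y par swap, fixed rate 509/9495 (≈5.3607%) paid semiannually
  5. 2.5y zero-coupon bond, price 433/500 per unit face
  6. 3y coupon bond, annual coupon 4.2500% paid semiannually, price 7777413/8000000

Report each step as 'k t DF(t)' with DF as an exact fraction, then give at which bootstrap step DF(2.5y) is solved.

step 1 [0.5y] swap r/2=113/9887: DF=(1 − 113/9887·(0))/(1+113/9887) = 9887/10000 ≈ 0.988700
step 2 [1y] bond c/2=9/400: DF=(4038287/4000000 − 9/400·(0.988700))/(1+9/400) = 1207/1250 ≈ 0.965600
step 3 [1.5y] zero: DF = P = 1891/2000 ≈ 0.945500
step 4 [2y] swap r/2=509/18990: DF=(1 − 509/18990·(0.988700+0.965600+0.945500))/(1+509/18990) = 4491/5000 ≈ 0.898200
step 5 [2.5y] zero: DF = P = 433/500 ≈ 0.866000
step 6 [3y] bond c/2=17/800: DF=(7777413/8000000 − 17/800·(0.988700+0.965600+0.945500+0.898200+0.866000))/(1+17/800) = 8549/10000 ≈ 0.854900

1 1/2 9887/10000
2 1 1207/1250
3 3/2 1891/2000
4 2 4491/5000
5 5/2 433/500
6 3 8549/10000
DF(2.5y) is solved at step 5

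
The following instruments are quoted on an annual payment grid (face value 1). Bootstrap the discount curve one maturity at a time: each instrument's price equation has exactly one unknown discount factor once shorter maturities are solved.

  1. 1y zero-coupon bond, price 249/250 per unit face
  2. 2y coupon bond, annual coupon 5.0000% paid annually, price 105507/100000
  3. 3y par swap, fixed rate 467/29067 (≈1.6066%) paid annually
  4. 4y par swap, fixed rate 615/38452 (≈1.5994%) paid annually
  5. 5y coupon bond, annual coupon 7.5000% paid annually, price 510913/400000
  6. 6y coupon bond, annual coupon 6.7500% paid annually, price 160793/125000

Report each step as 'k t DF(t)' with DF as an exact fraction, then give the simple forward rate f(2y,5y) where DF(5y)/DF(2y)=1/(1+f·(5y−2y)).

step 1 [1y] zero: DF = P = 249/250 ≈ 0.996000
step 2 [2y] bond c/1=1/20: DF=(105507/100000 − 1/20·(0.996000))/(1+1/20) = 4787/5000 ≈ 0.957400
step 3 [3y] swap r/1=467/29067: DF=(1 − 467/29067·(0.996000+0.957400))/(1+467/29067) = 9533/10000 ≈ 0.953300
step 4 [4y] swap r/1=615/38452: DF=(1 − 615/38452·(0.996000+0.957400+0.953300))/(1+615/38452) = 1877/2000 ≈ 0.938500
step 5 [5y] bond c/1=3/40: DF=(510913/400000 − 3/40·(0.996000+0.957400+0.953300+0.938500))/(1+3/40) = 9199/10000 ≈ 0.919900
step 6 [6y] bond c/1=27/400: DF=(160793/125000 − 27/400·(0.996000+0.957400+0.953300+0.938500+0.919900))/(1+27/400) = 9037/10000 ≈ 0.903700

1 1 249/250
2 2 4787/5000
3 3 9533/10000
4 4 1877/2000
5 5 9199/10000
6 6 9037/10000
f(2y,5y) = ((4787/5000)/(9199/10000) − 1)/(3) = 125/9199 ≈ 1.3588%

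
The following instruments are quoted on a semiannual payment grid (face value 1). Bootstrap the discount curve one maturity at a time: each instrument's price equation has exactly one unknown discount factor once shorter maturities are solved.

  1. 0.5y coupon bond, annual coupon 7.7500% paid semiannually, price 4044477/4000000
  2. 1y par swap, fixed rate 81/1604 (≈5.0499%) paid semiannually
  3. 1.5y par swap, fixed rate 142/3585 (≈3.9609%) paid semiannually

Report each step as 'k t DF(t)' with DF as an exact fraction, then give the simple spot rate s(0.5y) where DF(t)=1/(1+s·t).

step 1 [0.5y] bond c/2=31/800: DF=(4044477/4000000 − 31/800·(0))/(1+31/800) = 4867/5000 ≈ 0.973400
step 2 [1y] swap r/2=81/3208: DF=(1 − 81/3208·(0.973400))/(1+81/3208) = 4757/5000 ≈ 0.951400
step 3 [1.5y] swap r/2=71/3585: DF=(1 − 71/3585·(0.973400+0.951400))/(1+71/3585) = 1179/1250 ≈ 0.943200

1 1/2 4867/5000
2 1 4757/5000
3 3/2 1179/1250
s(0.5y) = (1/(4867/5000) − 1)/(1/2) = 266/4867 ≈ 5.4654%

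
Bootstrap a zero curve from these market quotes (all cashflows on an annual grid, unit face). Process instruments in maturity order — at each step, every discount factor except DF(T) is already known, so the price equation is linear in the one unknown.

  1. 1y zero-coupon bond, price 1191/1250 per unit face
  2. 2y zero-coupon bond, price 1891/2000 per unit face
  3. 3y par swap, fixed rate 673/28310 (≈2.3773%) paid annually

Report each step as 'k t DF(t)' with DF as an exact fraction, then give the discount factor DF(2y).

step 1 [1y] zero: DF = P = 1191/1250 ≈ 0.952800
step 2 [2y] zero: DF = P = 1891/2000 ≈ 0.945500
step 3 [3y] swap r/1=673/28310: DF=(1 − 673/28310·(0.952800+0.945500))/(1+673/28310) = 9327/10000 ≈ 0.932700

1 1 1191/1250
2 2 1891/2000
3 3 9327/10000
DF(2y) = 1891/2000 ≈ 0.945500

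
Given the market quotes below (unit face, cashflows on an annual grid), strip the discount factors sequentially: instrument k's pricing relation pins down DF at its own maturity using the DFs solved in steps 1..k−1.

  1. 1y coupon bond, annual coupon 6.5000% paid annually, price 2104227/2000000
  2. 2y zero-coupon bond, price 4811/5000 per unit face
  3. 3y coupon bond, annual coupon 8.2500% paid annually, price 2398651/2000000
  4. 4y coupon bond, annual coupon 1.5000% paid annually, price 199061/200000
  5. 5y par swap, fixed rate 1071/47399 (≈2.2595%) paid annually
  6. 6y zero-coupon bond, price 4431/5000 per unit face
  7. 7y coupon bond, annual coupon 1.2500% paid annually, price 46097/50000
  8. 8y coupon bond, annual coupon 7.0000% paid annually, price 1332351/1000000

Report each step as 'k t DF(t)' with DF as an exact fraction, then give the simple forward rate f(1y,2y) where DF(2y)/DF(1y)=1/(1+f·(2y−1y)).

step 1 [1y] bond c/1=13/200: DF=(2104227/2000000 − 13/200·(0))/(1+13/200) = 9879/10000 ≈ 0.987900
step 2 [2y] zero: DF = P = 4811/5000 ≈ 0.962200
step 3 [3y] bond c/1=33/400: DF=(2398651/2000000 − 33/400·(0.987900+0.962200))/(1+33/400) = 9593/10000 ≈ 0.959300
step 4 [4y] bond c/1=3/200: DF=(199061/200000 − 3/200·(0.987900+0.962200+0.959300))/(1+3/200) = 586/625 ≈ 0.937600
step 5 [5y] swap r/1=1071/47399: DF=(1 − 1071/47399·(0.987900+0.962200+0.959300+0.937600))/(1+1071/47399) = 8929/10000 ≈ 0.892900
step 6 [6y] zero: DF = P = 4431/5000 ≈ 0.886200
step 7 [7y] bond c/1=1/80: DF=(46097/50000 − 1/80·(0.987900+0.962200+0.959300+0.937600+0.892900+0.886200))/(1+1/80) = 8411/10000 ≈ 0.841100
step 8 [8y] bond c/1=7/100: DF=(1332351/1000000 − 7/100·(0.987900+0.962200+0.959300+0.937600+0.892900+0.886200+0.841100))/(1+7/100) = 8221/10000 ≈ 0.822100

1 1 9879/10000
2 2 4811/5000
3 3 9593/10000
4 4 586/625
5 5 8929/10000
6 6 4431/5000
7 7 8411/10000
8 8 8221/10000
f(1y,2y) = ((9879/10000)/(4811/5000) − 1)/(1) = 257/9622 ≈ 2.6710%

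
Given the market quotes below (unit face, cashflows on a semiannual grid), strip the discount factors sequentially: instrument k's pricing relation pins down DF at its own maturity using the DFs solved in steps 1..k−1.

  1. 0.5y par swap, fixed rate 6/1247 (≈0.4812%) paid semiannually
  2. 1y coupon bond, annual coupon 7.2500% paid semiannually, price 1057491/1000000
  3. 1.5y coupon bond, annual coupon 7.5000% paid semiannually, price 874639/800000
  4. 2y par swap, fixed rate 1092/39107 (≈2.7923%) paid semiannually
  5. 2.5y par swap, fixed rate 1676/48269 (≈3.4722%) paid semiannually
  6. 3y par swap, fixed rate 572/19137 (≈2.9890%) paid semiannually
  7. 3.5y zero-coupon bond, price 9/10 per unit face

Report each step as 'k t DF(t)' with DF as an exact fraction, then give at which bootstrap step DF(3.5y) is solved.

step 1 [0.5y] swap r/2=3/1247: DF=(1 − 3/1247·(0))/(1+3/1247) = 1247/1250 ≈ 0.997600
step 2 [1y] bond c/2=29/800: DF=(1057491/1000000 − 29/800·(0.997600))/(1+29/800) = 616/625 ≈ 0.985600
step 3 [1.5y] bond c/2=3/80: DF=(874639/800000 − 3/80·(0.997600+0.985600))/(1+3/80) = 9821/10000 ≈ 0.982100
step 4 [2y] swap r/2=546/39107: DF=(1 − 546/39107·(0.997600+0.985600+0.982100))/(1+546/39107) = 4727/5000 ≈ 0.945400
step 5 [2.5y] swap r/2=838/48269: DF=(1 − 838/48269·(0.997600+0.985600+0.982100+0.945400))/(1+838/48269) = 4581/5000 ≈ 0.916200
step 6 [3y] swap r/2=286/19137: DF=(1 − 286/19137·(0.997600+0.985600+0.982100+0.945400+0.916200))/(1+286/19137) = 4571/5000 ≈ 0.914200
step 7 [3.5y] zero: DF = P = 9/10 ≈ 0.900000

1 1/2 1247/1250
2 1 616/625
3 3/2 9821/10000
4 2 4727/5000
5 5/2 4581/5000
6 3 4571/5000
7 7/2 9/10
DF(3.5y) is solved at step 7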